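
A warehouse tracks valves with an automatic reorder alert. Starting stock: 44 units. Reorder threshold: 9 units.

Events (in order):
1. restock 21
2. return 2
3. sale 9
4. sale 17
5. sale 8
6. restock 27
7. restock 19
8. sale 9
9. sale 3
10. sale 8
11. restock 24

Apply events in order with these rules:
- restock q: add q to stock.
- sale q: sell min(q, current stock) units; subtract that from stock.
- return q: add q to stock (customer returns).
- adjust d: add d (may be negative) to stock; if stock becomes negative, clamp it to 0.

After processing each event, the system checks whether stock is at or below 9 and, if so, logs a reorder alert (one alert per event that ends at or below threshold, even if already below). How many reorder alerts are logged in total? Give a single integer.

Processing events:
Start: stock = 44
  Event 1 (restock 21): 44 + 21 = 65
  Event 2 (return 2): 65 + 2 = 67
  Event 3 (sale 9): sell min(9,67)=9. stock: 67 - 9 = 58. total_sold = 9
  Event 4 (sale 17): sell min(17,58)=17. stock: 58 - 17 = 41. total_sold = 26
  Event 5 (sale 8): sell min(8,41)=8. stock: 41 - 8 = 33. total_sold = 34
  Event 6 (restock 27): 33 + 27 = 60
  Event 7 (restock 19): 60 + 19 = 79
  Event 8 (sale 9): sell min(9,79)=9. stock: 79 - 9 = 70. total_sold = 43
  Event 9 (sale 3): sell min(3,70)=3. stock: 70 - 3 = 67. total_sold = 46
  Event 10 (sale 8): sell min(8,67)=8. stock: 67 - 8 = 59. total_sold = 54
  Event 11 (restock 24): 59 + 24 = 83
Final: stock = 83, total_sold = 54

Checking against threshold 9:
  After event 1: stock=65 > 9
  After event 2: stock=67 > 9
  After event 3: stock=58 > 9
  After event 4: stock=41 > 9
  After event 5: stock=33 > 9
  After event 6: stock=60 > 9
  After event 7: stock=79 > 9
  After event 8: stock=70 > 9
  After event 9: stock=67 > 9
  After event 10: stock=59 > 9
  After event 11: stock=83 > 9
Alert events: []. Count = 0

Answer: 0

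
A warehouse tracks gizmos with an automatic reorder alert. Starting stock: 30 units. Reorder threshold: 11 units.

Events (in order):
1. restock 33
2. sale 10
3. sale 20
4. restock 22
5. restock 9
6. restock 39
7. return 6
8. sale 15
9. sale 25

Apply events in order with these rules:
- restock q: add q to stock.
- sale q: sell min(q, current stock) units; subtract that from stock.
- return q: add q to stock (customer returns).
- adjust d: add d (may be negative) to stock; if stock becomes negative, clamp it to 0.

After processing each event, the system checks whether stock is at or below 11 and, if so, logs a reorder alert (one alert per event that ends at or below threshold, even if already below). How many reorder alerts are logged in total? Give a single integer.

Answer: 0

Derivation:
Processing events:
Start: stock = 30
  Event 1 (restock 33): 30 + 33 = 63
  Event 2 (sale 10): sell min(10,63)=10. stock: 63 - 10 = 53. total_sold = 10
  Event 3 (sale 20): sell min(20,53)=20. stock: 53 - 20 = 33. total_sold = 30
  Event 4 (restock 22): 33 + 22 = 55
  Event 5 (restock 9): 55 + 9 = 64
  Event 6 (restock 39): 64 + 39 = 103
  Event 7 (return 6): 103 + 6 = 109
  Event 8 (sale 15): sell min(15,109)=15. stock: 109 - 15 = 94. total_sold = 45
  Event 9 (sale 25): sell min(25,94)=25. stock: 94 - 25 = 69. total_sold = 70
Final: stock = 69, total_sold = 70

Checking against threshold 11:
  After event 1: stock=63 > 11
  After event 2: stock=53 > 11
  After event 3: stock=33 > 11
  After event 4: stock=55 > 11
  After event 5: stock=64 > 11
  After event 6: stock=103 > 11
  After event 7: stock=109 > 11
  After event 8: stock=94 > 11
  After event 9: stock=69 > 11
Alert events: []. Count = 0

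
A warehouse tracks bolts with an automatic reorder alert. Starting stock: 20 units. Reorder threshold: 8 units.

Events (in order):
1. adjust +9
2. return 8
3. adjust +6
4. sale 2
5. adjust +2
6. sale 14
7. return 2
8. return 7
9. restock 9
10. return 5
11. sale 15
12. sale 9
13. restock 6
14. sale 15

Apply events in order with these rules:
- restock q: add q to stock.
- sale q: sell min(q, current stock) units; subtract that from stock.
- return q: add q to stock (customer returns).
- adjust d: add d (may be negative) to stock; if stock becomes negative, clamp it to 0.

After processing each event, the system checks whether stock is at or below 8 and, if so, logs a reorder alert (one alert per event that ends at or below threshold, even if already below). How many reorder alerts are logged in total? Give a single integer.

Processing events:
Start: stock = 20
  Event 1 (adjust +9): 20 + 9 = 29
  Event 2 (return 8): 29 + 8 = 37
  Event 3 (adjust +6): 37 + 6 = 43
  Event 4 (sale 2): sell min(2,43)=2. stock: 43 - 2 = 41. total_sold = 2
  Event 5 (adjust +2): 41 + 2 = 43
  Event 6 (sale 14): sell min(14,43)=14. stock: 43 - 14 = 29. total_sold = 16
  Event 7 (return 2): 29 + 2 = 31
  Event 8 (return 7): 31 + 7 = 38
  Event 9 (restock 9): 38 + 9 = 47
  Event 10 (return 5): 47 + 5 = 52
  Event 11 (sale 15): sell min(15,52)=15. stock: 52 - 15 = 37. total_sold = 31
  Event 12 (sale 9): sell min(9,37)=9. stock: 37 - 9 = 28. total_sold = 40
  Event 13 (restock 6): 28 + 6 = 34
  Event 14 (sale 15): sell min(15,34)=15. stock: 34 - 15 = 19. total_sold = 55
Final: stock = 19, total_sold = 55

Checking against threshold 8:
  After event 1: stock=29 > 8
  After event 2: stock=37 > 8
  After event 3: stock=43 > 8
  After event 4: stock=41 > 8
  After event 5: stock=43 > 8
  After event 6: stock=29 > 8
  After event 7: stock=31 > 8
  After event 8: stock=38 > 8
  After event 9: stock=47 > 8
  After event 10: stock=52 > 8
  After event 11: stock=37 > 8
  After event 12: stock=28 > 8
  After event 13: stock=34 > 8
  After event 14: stock=19 > 8
Alert events: []. Count = 0

Answer: 0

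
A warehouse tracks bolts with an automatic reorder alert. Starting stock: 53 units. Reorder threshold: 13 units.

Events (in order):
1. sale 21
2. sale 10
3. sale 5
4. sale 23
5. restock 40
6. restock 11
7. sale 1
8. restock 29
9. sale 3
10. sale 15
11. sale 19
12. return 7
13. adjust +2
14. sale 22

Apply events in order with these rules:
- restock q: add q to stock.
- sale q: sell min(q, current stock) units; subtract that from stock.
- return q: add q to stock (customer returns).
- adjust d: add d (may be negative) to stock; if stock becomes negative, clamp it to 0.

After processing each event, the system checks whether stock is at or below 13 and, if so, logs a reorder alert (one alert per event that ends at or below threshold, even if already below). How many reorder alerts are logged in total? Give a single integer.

Processing events:
Start: stock = 53
  Event 1 (sale 21): sell min(21,53)=21. stock: 53 - 21 = 32. total_sold = 21
  Event 2 (sale 10): sell min(10,32)=10. stock: 32 - 10 = 22. total_sold = 31
  Event 3 (sale 5): sell min(5,22)=5. stock: 22 - 5 = 17. total_sold = 36
  Event 4 (sale 23): sell min(23,17)=17. stock: 17 - 17 = 0. total_sold = 53
  Event 5 (restock 40): 0 + 40 = 40
  Event 6 (restock 11): 40 + 11 = 51
  Event 7 (sale 1): sell min(1,51)=1. stock: 51 - 1 = 50. total_sold = 54
  Event 8 (restock 29): 50 + 29 = 79
  Event 9 (sale 3): sell min(3,79)=3. stock: 79 - 3 = 76. total_sold = 57
  Event 10 (sale 15): sell min(15,76)=15. stock: 76 - 15 = 61. total_sold = 72
  Event 11 (sale 19): sell min(19,61)=19. stock: 61 - 19 = 42. total_sold = 91
  Event 12 (return 7): 42 + 7 = 49
  Event 13 (adjust +2): 49 + 2 = 51
  Event 14 (sale 22): sell min(22,51)=22. stock: 51 - 22 = 29. total_sold = 113
Final: stock = 29, total_sold = 113

Checking against threshold 13:
  After event 1: stock=32 > 13
  After event 2: stock=22 > 13
  After event 3: stock=17 > 13
  After event 4: stock=0 <= 13 -> ALERT
  After event 5: stock=40 > 13
  After event 6: stock=51 > 13
  After event 7: stock=50 > 13
  After event 8: stock=79 > 13
  After event 9: stock=76 > 13
  After event 10: stock=61 > 13
  After event 11: stock=42 > 13
  After event 12: stock=49 > 13
  After event 13: stock=51 > 13
  After event 14: stock=29 > 13
Alert events: [4]. Count = 1

Answer: 1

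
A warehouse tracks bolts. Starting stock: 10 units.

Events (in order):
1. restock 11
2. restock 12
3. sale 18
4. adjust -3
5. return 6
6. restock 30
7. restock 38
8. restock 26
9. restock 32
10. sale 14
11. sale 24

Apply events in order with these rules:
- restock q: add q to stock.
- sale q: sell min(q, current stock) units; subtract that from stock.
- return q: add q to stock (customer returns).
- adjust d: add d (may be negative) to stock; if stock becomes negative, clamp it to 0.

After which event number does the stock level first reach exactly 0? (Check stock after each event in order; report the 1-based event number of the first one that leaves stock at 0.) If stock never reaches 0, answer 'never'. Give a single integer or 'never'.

Answer: never

Derivation:
Processing events:
Start: stock = 10
  Event 1 (restock 11): 10 + 11 = 21
  Event 2 (restock 12): 21 + 12 = 33
  Event 3 (sale 18): sell min(18,33)=18. stock: 33 - 18 = 15. total_sold = 18
  Event 4 (adjust -3): 15 + -3 = 12
  Event 5 (return 6): 12 + 6 = 18
  Event 6 (restock 30): 18 + 30 = 48
  Event 7 (restock 38): 48 + 38 = 86
  Event 8 (restock 26): 86 + 26 = 112
  Event 9 (restock 32): 112 + 32 = 144
  Event 10 (sale 14): sell min(14,144)=14. stock: 144 - 14 = 130. total_sold = 32
  Event 11 (sale 24): sell min(24,130)=24. stock: 130 - 24 = 106. total_sold = 56
Final: stock = 106, total_sold = 56

Stock never reaches 0.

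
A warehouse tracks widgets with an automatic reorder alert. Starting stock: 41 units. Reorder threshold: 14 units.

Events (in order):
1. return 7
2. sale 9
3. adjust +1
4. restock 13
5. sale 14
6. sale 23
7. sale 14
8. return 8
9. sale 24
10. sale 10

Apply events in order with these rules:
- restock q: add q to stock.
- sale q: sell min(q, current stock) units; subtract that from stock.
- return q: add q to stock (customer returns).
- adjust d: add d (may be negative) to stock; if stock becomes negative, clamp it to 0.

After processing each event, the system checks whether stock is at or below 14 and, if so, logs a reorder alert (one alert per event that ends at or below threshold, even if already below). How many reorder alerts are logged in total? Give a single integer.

Answer: 4

Derivation:
Processing events:
Start: stock = 41
  Event 1 (return 7): 41 + 7 = 48
  Event 2 (sale 9): sell min(9,48)=9. stock: 48 - 9 = 39. total_sold = 9
  Event 3 (adjust +1): 39 + 1 = 40
  Event 4 (restock 13): 40 + 13 = 53
  Event 5 (sale 14): sell min(14,53)=14. stock: 53 - 14 = 39. total_sold = 23
  Event 6 (sale 23): sell min(23,39)=23. stock: 39 - 23 = 16. total_sold = 46
  Event 7 (sale 14): sell min(14,16)=14. stock: 16 - 14 = 2. total_sold = 60
  Event 8 (return 8): 2 + 8 = 10
  Event 9 (sale 24): sell min(24,10)=10. stock: 10 - 10 = 0. total_sold = 70
  Event 10 (sale 10): sell min(10,0)=0. stock: 0 - 0 = 0. total_sold = 70
Final: stock = 0, total_sold = 70

Checking against threshold 14:
  After event 1: stock=48 > 14
  After event 2: stock=39 > 14
  After event 3: stock=40 > 14
  After event 4: stock=53 > 14
  After event 5: stock=39 > 14
  After event 6: stock=16 > 14
  After event 7: stock=2 <= 14 -> ALERT
  After event 8: stock=10 <= 14 -> ALERT
  After event 9: stock=0 <= 14 -> ALERT
  After event 10: stock=0 <= 14 -> ALERT
Alert events: [7, 8, 9, 10]. Count = 4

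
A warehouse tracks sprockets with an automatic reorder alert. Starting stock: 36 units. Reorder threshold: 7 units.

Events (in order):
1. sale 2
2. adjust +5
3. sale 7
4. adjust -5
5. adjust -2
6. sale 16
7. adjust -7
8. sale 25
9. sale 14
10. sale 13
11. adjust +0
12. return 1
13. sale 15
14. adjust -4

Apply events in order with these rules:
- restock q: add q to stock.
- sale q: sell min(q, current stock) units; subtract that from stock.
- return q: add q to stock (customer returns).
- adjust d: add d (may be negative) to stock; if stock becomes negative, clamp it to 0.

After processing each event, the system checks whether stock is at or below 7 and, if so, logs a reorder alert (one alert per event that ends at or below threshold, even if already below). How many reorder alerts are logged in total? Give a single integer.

Answer: 8

Derivation:
Processing events:
Start: stock = 36
  Event 1 (sale 2): sell min(2,36)=2. stock: 36 - 2 = 34. total_sold = 2
  Event 2 (adjust +5): 34 + 5 = 39
  Event 3 (sale 7): sell min(7,39)=7. stock: 39 - 7 = 32. total_sold = 9
  Event 4 (adjust -5): 32 + -5 = 27
  Event 5 (adjust -2): 27 + -2 = 25
  Event 6 (sale 16): sell min(16,25)=16. stock: 25 - 16 = 9. total_sold = 25
  Event 7 (adjust -7): 9 + -7 = 2
  Event 8 (sale 25): sell min(25,2)=2. stock: 2 - 2 = 0. total_sold = 27
  Event 9 (sale 14): sell min(14,0)=0. stock: 0 - 0 = 0. total_sold = 27
  Event 10 (sale 13): sell min(13,0)=0. stock: 0 - 0 = 0. total_sold = 27
  Event 11 (adjust +0): 0 + 0 = 0
  Event 12 (return 1): 0 + 1 = 1
  Event 13 (sale 15): sell min(15,1)=1. stock: 1 - 1 = 0. total_sold = 28
  Event 14 (adjust -4): 0 + -4 = 0 (clamped to 0)
Final: stock = 0, total_sold = 28

Checking against threshold 7:
  After event 1: stock=34 > 7
  After event 2: stock=39 > 7
  After event 3: stock=32 > 7
  After event 4: stock=27 > 7
  After event 5: stock=25 > 7
  After event 6: stock=9 > 7
  After event 7: stock=2 <= 7 -> ALERT
  After event 8: stock=0 <= 7 -> ALERT
  After event 9: stock=0 <= 7 -> ALERT
  After event 10: stock=0 <= 7 -> ALERT
  After event 11: stock=0 <= 7 -> ALERT
  After event 12: stock=1 <= 7 -> ALERT
  After event 13: stock=0 <= 7 -> ALERT
  After event 14: stock=0 <= 7 -> ALERT
Alert events: [7, 8, 9, 10, 11, 12, 13, 14]. Count = 8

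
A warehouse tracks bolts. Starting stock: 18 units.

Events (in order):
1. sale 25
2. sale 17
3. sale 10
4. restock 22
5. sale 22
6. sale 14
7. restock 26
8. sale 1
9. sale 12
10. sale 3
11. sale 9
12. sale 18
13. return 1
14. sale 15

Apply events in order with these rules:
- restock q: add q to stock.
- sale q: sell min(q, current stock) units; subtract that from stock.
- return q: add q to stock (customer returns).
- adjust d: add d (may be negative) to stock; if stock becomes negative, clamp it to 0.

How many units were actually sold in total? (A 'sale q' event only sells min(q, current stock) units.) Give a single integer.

Answer: 67

Derivation:
Processing events:
Start: stock = 18
  Event 1 (sale 25): sell min(25,18)=18. stock: 18 - 18 = 0. total_sold = 18
  Event 2 (sale 17): sell min(17,0)=0. stock: 0 - 0 = 0. total_sold = 18
  Event 3 (sale 10): sell min(10,0)=0. stock: 0 - 0 = 0. total_sold = 18
  Event 4 (restock 22): 0 + 22 = 22
  Event 5 (sale 22): sell min(22,22)=22. stock: 22 - 22 = 0. total_sold = 40
  Event 6 (sale 14): sell min(14,0)=0. stock: 0 - 0 = 0. total_sold = 40
  Event 7 (restock 26): 0 + 26 = 26
  Event 8 (sale 1): sell min(1,26)=1. stock: 26 - 1 = 25. total_sold = 41
  Event 9 (sale 12): sell min(12,25)=12. stock: 25 - 12 = 13. total_sold = 53
  Event 10 (sale 3): sell min(3,13)=3. stock: 13 - 3 = 10. total_sold = 56
  Event 11 (sale 9): sell min(9,10)=9. stock: 10 - 9 = 1. total_sold = 65
  Event 12 (sale 18): sell min(18,1)=1. stock: 1 - 1 = 0. total_sold = 66
  Event 13 (return 1): 0 + 1 = 1
  Event 14 (sale 15): sell min(15,1)=1. stock: 1 - 1 = 0. total_sold = 67
Final: stock = 0, total_sold = 67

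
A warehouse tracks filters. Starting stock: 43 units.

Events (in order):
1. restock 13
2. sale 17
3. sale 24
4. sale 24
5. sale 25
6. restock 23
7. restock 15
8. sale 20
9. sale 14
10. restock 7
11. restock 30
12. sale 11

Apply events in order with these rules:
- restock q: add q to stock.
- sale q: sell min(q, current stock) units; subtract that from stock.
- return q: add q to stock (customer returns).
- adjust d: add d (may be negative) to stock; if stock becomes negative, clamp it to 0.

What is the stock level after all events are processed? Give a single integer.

Processing events:
Start: stock = 43
  Event 1 (restock 13): 43 + 13 = 56
  Event 2 (sale 17): sell min(17,56)=17. stock: 56 - 17 = 39. total_sold = 17
  Event 3 (sale 24): sell min(24,39)=24. stock: 39 - 24 = 15. total_sold = 41
  Event 4 (sale 24): sell min(24,15)=15. stock: 15 - 15 = 0. total_sold = 56
  Event 5 (sale 25): sell min(25,0)=0. stock: 0 - 0 = 0. total_sold = 56
  Event 6 (restock 23): 0 + 23 = 23
  Event 7 (restock 15): 23 + 15 = 38
  Event 8 (sale 20): sell min(20,38)=20. stock: 38 - 20 = 18. total_sold = 76
  Event 9 (sale 14): sell min(14,18)=14. stock: 18 - 14 = 4. total_sold = 90
  Event 10 (restock 7): 4 + 7 = 11
  Event 11 (restock 30): 11 + 30 = 41
  Event 12 (sale 11): sell min(11,41)=11. stock: 41 - 11 = 30. total_sold = 101
Final: stock = 30, total_sold = 101

Answer: 30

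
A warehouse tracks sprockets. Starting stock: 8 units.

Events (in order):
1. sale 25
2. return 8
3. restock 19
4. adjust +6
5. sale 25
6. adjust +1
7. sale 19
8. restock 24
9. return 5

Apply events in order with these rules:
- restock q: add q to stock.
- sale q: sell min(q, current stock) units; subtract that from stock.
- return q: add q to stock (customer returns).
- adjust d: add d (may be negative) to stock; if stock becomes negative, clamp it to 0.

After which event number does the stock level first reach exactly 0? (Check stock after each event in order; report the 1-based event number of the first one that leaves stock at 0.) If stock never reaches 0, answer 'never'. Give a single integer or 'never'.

Processing events:
Start: stock = 8
  Event 1 (sale 25): sell min(25,8)=8. stock: 8 - 8 = 0. total_sold = 8
  Event 2 (return 8): 0 + 8 = 8
  Event 3 (restock 19): 8 + 19 = 27
  Event 4 (adjust +6): 27 + 6 = 33
  Event 5 (sale 25): sell min(25,33)=25. stock: 33 - 25 = 8. total_sold = 33
  Event 6 (adjust +1): 8 + 1 = 9
  Event 7 (sale 19): sell min(19,9)=9. stock: 9 - 9 = 0. total_sold = 42
  Event 8 (restock 24): 0 + 24 = 24
  Event 9 (return 5): 24 + 5 = 29
Final: stock = 29, total_sold = 42

First zero at event 1.

Answer: 1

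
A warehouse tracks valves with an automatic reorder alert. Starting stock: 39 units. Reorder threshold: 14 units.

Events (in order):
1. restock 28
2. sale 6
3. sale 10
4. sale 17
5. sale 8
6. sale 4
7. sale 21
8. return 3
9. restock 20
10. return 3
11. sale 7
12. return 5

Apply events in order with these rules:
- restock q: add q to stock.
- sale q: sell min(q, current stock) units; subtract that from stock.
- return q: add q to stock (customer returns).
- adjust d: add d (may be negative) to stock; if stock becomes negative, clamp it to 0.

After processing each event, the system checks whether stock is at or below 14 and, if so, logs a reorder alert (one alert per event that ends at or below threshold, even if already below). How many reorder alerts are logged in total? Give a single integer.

Answer: 2

Derivation:
Processing events:
Start: stock = 39
  Event 1 (restock 28): 39 + 28 = 67
  Event 2 (sale 6): sell min(6,67)=6. stock: 67 - 6 = 61. total_sold = 6
  Event 3 (sale 10): sell min(10,61)=10. stock: 61 - 10 = 51. total_sold = 16
  Event 4 (sale 17): sell min(17,51)=17. stock: 51 - 17 = 34. total_sold = 33
  Event 5 (sale 8): sell min(8,34)=8. stock: 34 - 8 = 26. total_sold = 41
  Event 6 (sale 4): sell min(4,26)=4. stock: 26 - 4 = 22. total_sold = 45
  Event 7 (sale 21): sell min(21,22)=21. stock: 22 - 21 = 1. total_sold = 66
  Event 8 (return 3): 1 + 3 = 4
  Event 9 (restock 20): 4 + 20 = 24
  Event 10 (return 3): 24 + 3 = 27
  Event 11 (sale 7): sell min(7,27)=7. stock: 27 - 7 = 20. total_sold = 73
  Event 12 (return 5): 20 + 5 = 25
Final: stock = 25, total_sold = 73

Checking against threshold 14:
  After event 1: stock=67 > 14
  After event 2: stock=61 > 14
  After event 3: stock=51 > 14
  After event 4: stock=34 > 14
  After event 5: stock=26 > 14
  After event 6: stock=22 > 14
  After event 7: stock=1 <= 14 -> ALERT
  After event 8: stock=4 <= 14 -> ALERT
  After event 9: stock=24 > 14
  After event 10: stock=27 > 14
  After event 11: stock=20 > 14
  After event 12: stock=25 > 14
Alert events: [7, 8]. Count = 2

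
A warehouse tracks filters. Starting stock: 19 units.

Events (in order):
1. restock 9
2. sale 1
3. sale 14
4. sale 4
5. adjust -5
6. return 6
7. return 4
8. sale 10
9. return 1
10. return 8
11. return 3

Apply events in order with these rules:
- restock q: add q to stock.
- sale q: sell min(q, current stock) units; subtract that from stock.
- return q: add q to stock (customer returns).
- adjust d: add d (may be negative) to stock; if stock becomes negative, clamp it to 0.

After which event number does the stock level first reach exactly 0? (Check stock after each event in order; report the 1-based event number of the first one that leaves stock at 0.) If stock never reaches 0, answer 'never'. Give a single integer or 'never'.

Processing events:
Start: stock = 19
  Event 1 (restock 9): 19 + 9 = 28
  Event 2 (sale 1): sell min(1,28)=1. stock: 28 - 1 = 27. total_sold = 1
  Event 3 (sale 14): sell min(14,27)=14. stock: 27 - 14 = 13. total_sold = 15
  Event 4 (sale 4): sell min(4,13)=4. stock: 13 - 4 = 9. total_sold = 19
  Event 5 (adjust -5): 9 + -5 = 4
  Event 6 (return 6): 4 + 6 = 10
  Event 7 (return 4): 10 + 4 = 14
  Event 8 (sale 10): sell min(10,14)=10. stock: 14 - 10 = 4. total_sold = 29
  Event 9 (return 1): 4 + 1 = 5
  Event 10 (return 8): 5 + 8 = 13
  Event 11 (return 3): 13 + 3 = 16
Final: stock = 16, total_sold = 29

Stock never reaches 0.

Answer: never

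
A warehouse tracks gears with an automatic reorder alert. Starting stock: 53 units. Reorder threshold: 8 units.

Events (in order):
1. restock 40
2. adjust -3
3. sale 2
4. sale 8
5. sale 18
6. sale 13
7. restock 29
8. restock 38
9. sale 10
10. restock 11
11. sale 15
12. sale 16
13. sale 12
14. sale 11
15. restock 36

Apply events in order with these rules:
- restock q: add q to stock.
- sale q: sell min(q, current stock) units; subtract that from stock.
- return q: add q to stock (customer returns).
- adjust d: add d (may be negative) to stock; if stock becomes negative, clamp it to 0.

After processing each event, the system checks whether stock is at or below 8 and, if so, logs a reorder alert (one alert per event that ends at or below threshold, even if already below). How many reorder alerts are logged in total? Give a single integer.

Answer: 0

Derivation:
Processing events:
Start: stock = 53
  Event 1 (restock 40): 53 + 40 = 93
  Event 2 (adjust -3): 93 + -3 = 90
  Event 3 (sale 2): sell min(2,90)=2. stock: 90 - 2 = 88. total_sold = 2
  Event 4 (sale 8): sell min(8,88)=8. stock: 88 - 8 = 80. total_sold = 10
  Event 5 (sale 18): sell min(18,80)=18. stock: 80 - 18 = 62. total_sold = 28
  Event 6 (sale 13): sell min(13,62)=13. stock: 62 - 13 = 49. total_sold = 41
  Event 7 (restock 29): 49 + 29 = 78
  Event 8 (restock 38): 78 + 38 = 116
  Event 9 (sale 10): sell min(10,116)=10. stock: 116 - 10 = 106. total_sold = 51
  Event 10 (restock 11): 106 + 11 = 117
  Event 11 (sale 15): sell min(15,117)=15. stock: 117 - 15 = 102. total_sold = 66
  Event 12 (sale 16): sell min(16,102)=16. stock: 102 - 16 = 86. total_sold = 82
  Event 13 (sale 12): sell min(12,86)=12. stock: 86 - 12 = 74. total_sold = 94
  Event 14 (sale 11): sell min(11,74)=11. stock: 74 - 11 = 63. total_sold = 105
  Event 15 (restock 36): 63 + 36 = 99
Final: stock = 99, total_sold = 105

Checking against threshold 8:
  After event 1: stock=93 > 8
  After event 2: stock=90 > 8
  After event 3: stock=88 > 8
  After event 4: stock=80 > 8
  After event 5: stock=62 > 8
  After event 6: stock=49 > 8
  After event 7: stock=78 > 8
  After event 8: stock=116 > 8
  After event 9: stock=106 > 8
  After event 10: stock=117 > 8
  After event 11: stock=102 > 8
  After event 12: stock=86 > 8
  After event 13: stock=74 > 8
  After event 14: stock=63 > 8
  After event 15: stock=99 > 8
Alert events: []. Count = 0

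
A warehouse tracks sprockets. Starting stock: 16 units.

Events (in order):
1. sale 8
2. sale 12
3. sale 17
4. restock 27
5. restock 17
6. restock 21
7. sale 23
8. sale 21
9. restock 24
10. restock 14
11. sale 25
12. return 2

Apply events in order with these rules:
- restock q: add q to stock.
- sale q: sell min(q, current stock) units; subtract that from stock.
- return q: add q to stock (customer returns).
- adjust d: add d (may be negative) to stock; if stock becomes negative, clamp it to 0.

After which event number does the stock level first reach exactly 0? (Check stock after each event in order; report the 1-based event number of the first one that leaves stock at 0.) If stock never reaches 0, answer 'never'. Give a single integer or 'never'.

Answer: 2

Derivation:
Processing events:
Start: stock = 16
  Event 1 (sale 8): sell min(8,16)=8. stock: 16 - 8 = 8. total_sold = 8
  Event 2 (sale 12): sell min(12,8)=8. stock: 8 - 8 = 0. total_sold = 16
  Event 3 (sale 17): sell min(17,0)=0. stock: 0 - 0 = 0. total_sold = 16
  Event 4 (restock 27): 0 + 27 = 27
  Event 5 (restock 17): 27 + 17 = 44
  Event 6 (restock 21): 44 + 21 = 65
  Event 7 (sale 23): sell min(23,65)=23. stock: 65 - 23 = 42. total_sold = 39
  Event 8 (sale 21): sell min(21,42)=21. stock: 42 - 21 = 21. total_sold = 60
  Event 9 (restock 24): 21 + 24 = 45
  Event 10 (restock 14): 45 + 14 = 59
  Event 11 (sale 25): sell min(25,59)=25. stock: 59 - 25 = 34. total_sold = 85
  Event 12 (return 2): 34 + 2 = 36
Final: stock = 36, total_sold = 85

First zero at event 2.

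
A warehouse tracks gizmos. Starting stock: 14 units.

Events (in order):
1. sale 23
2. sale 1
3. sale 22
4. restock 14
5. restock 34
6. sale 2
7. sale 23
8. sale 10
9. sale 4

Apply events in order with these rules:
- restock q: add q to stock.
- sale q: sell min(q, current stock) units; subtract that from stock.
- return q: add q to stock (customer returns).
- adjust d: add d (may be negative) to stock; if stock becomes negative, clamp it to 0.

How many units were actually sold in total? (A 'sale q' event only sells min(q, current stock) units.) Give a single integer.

Processing events:
Start: stock = 14
  Event 1 (sale 23): sell min(23,14)=14. stock: 14 - 14 = 0. total_sold = 14
  Event 2 (sale 1): sell min(1,0)=0. stock: 0 - 0 = 0. total_sold = 14
  Event 3 (sale 22): sell min(22,0)=0. stock: 0 - 0 = 0. total_sold = 14
  Event 4 (restock 14): 0 + 14 = 14
  Event 5 (restock 34): 14 + 34 = 48
  Event 6 (sale 2): sell min(2,48)=2. stock: 48 - 2 = 46. total_sold = 16
  Event 7 (sale 23): sell min(23,46)=23. stock: 46 - 23 = 23. total_sold = 39
  Event 8 (sale 10): sell min(10,23)=10. stock: 23 - 10 = 13. total_sold = 49
  Event 9 (sale 4): sell min(4,13)=4. stock: 13 - 4 = 9. total_sold = 53
Final: stock = 9, total_sold = 53

Answer: 53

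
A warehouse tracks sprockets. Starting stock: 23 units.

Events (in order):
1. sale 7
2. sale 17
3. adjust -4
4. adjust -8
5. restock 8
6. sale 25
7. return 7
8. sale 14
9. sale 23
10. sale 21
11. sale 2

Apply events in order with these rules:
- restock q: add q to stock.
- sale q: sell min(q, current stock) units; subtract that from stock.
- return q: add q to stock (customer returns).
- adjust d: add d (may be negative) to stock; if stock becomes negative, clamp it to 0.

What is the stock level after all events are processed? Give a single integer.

Answer: 0

Derivation:
Processing events:
Start: stock = 23
  Event 1 (sale 7): sell min(7,23)=7. stock: 23 - 7 = 16. total_sold = 7
  Event 2 (sale 17): sell min(17,16)=16. stock: 16 - 16 = 0. total_sold = 23
  Event 3 (adjust -4): 0 + -4 = 0 (clamped to 0)
  Event 4 (adjust -8): 0 + -8 = 0 (clamped to 0)
  Event 5 (restock 8): 0 + 8 = 8
  Event 6 (sale 25): sell min(25,8)=8. stock: 8 - 8 = 0. total_sold = 31
  Event 7 (return 7): 0 + 7 = 7
  Event 8 (sale 14): sell min(14,7)=7. stock: 7 - 7 = 0. total_sold = 38
  Event 9 (sale 23): sell min(23,0)=0. stock: 0 - 0 = 0. total_sold = 38
  Event 10 (sale 21): sell min(21,0)=0. stock: 0 - 0 = 0. total_sold = 38
  Event 11 (sale 2): sell min(2,0)=0. stock: 0 - 0 = 0. total_sold = 38
Final: stock = 0, total_sold = 38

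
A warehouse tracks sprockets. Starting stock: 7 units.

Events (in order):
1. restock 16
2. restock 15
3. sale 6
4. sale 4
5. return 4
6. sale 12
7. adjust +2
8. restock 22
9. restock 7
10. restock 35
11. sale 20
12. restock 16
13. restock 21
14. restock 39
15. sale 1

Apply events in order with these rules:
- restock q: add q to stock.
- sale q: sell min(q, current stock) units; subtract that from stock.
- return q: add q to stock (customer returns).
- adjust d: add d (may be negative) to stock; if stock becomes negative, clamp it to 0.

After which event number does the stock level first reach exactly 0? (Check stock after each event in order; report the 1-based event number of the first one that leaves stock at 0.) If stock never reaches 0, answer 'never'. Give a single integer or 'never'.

Processing events:
Start: stock = 7
  Event 1 (restock 16): 7 + 16 = 23
  Event 2 (restock 15): 23 + 15 = 38
  Event 3 (sale 6): sell min(6,38)=6. stock: 38 - 6 = 32. total_sold = 6
  Event 4 (sale 4): sell min(4,32)=4. stock: 32 - 4 = 28. total_sold = 10
  Event 5 (return 4): 28 + 4 = 32
  Event 6 (sale 12): sell min(12,32)=12. stock: 32 - 12 = 20. total_sold = 22
  Event 7 (adjust +2): 20 + 2 = 22
  Event 8 (restock 22): 22 + 22 = 44
  Event 9 (restock 7): 44 + 7 = 51
  Event 10 (restock 35): 51 + 35 = 86
  Event 11 (sale 20): sell min(20,86)=20. stock: 86 - 20 = 66. total_sold = 42
  Event 12 (restock 16): 66 + 16 = 82
  Event 13 (restock 21): 82 + 21 = 103
  Event 14 (restock 39): 103 + 39 = 142
  Event 15 (sale 1): sell min(1,142)=1. stock: 142 - 1 = 141. total_sold = 43
Final: stock = 141, total_sold = 43

Stock never reaches 0.

Answer: never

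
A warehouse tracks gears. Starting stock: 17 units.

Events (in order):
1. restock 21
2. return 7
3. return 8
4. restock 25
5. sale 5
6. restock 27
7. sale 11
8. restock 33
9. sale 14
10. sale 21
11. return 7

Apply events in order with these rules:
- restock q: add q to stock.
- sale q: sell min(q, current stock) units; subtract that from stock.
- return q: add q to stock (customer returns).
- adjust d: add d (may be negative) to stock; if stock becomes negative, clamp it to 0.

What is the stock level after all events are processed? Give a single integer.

Processing events:
Start: stock = 17
  Event 1 (restock 21): 17 + 21 = 38
  Event 2 (return 7): 38 + 7 = 45
  Event 3 (return 8): 45 + 8 = 53
  Event 4 (restock 25): 53 + 25 = 78
  Event 5 (sale 5): sell min(5,78)=5. stock: 78 - 5 = 73. total_sold = 5
  Event 6 (restock 27): 73 + 27 = 100
  Event 7 (sale 11): sell min(11,100)=11. stock: 100 - 11 = 89. total_sold = 16
  Event 8 (restock 33): 89 + 33 = 122
  Event 9 (sale 14): sell min(14,122)=14. stock: 122 - 14 = 108. total_sold = 30
  Event 10 (sale 21): sell min(21,108)=21. stock: 108 - 21 = 87. total_sold = 51
  Event 11 (return 7): 87 + 7 = 94
Final: stock = 94, total_sold = 51

Answer: 94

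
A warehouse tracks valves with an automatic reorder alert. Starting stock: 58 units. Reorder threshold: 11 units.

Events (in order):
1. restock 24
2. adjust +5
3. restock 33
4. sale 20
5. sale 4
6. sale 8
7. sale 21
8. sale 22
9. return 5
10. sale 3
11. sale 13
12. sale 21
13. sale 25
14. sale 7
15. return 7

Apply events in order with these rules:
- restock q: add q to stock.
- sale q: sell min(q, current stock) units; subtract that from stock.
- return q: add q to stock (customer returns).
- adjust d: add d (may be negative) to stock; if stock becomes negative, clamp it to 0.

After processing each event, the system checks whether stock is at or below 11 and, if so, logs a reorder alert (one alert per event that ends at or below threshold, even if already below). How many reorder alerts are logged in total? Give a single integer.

Processing events:
Start: stock = 58
  Event 1 (restock 24): 58 + 24 = 82
  Event 2 (adjust +5): 82 + 5 = 87
  Event 3 (restock 33): 87 + 33 = 120
  Event 4 (sale 20): sell min(20,120)=20. stock: 120 - 20 = 100. total_sold = 20
  Event 5 (sale 4): sell min(4,100)=4. stock: 100 - 4 = 96. total_sold = 24
  Event 6 (sale 8): sell min(8,96)=8. stock: 96 - 8 = 88. total_sold = 32
  Event 7 (sale 21): sell min(21,88)=21. stock: 88 - 21 = 67. total_sold = 53
  Event 8 (sale 22): sell min(22,67)=22. stock: 67 - 22 = 45. total_sold = 75
  Event 9 (return 5): 45 + 5 = 50
  Event 10 (sale 3): sell min(3,50)=3. stock: 50 - 3 = 47. total_sold = 78
  Event 11 (sale 13): sell min(13,47)=13. stock: 47 - 13 = 34. total_sold = 91
  Event 12 (sale 21): sell min(21,34)=21. stock: 34 - 21 = 13. total_sold = 112
  Event 13 (sale 25): sell min(25,13)=13. stock: 13 - 13 = 0. total_sold = 125
  Event 14 (sale 7): sell min(7,0)=0. stock: 0 - 0 = 0. total_sold = 125
  Event 15 (return 7): 0 + 7 = 7
Final: stock = 7, total_sold = 125

Checking against threshold 11:
  After event 1: stock=82 > 11
  After event 2: stock=87 > 11
  After event 3: stock=120 > 11
  After event 4: stock=100 > 11
  After event 5: stock=96 > 11
  After event 6: stock=88 > 11
  After event 7: stock=67 > 11
  After event 8: stock=45 > 11
  After event 9: stock=50 > 11
  After event 10: stock=47 > 11
  After event 11: stock=34 > 11
  After event 12: stock=13 > 11
  After event 13: stock=0 <= 11 -> ALERT
  After event 14: stock=0 <= 11 -> ALERT
  After event 15: stock=7 <= 11 -> ALERT
Alert events: [13, 14, 15]. Count = 3

Answer: 3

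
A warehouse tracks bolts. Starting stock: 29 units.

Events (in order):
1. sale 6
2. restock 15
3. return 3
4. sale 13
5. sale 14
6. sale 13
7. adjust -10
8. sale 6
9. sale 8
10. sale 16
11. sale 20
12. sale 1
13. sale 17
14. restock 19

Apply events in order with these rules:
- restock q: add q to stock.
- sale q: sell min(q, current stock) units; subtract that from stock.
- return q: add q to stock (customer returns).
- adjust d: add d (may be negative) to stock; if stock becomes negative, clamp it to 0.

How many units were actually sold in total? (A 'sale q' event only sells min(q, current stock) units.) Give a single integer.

Answer: 46

Derivation:
Processing events:
Start: stock = 29
  Event 1 (sale 6): sell min(6,29)=6. stock: 29 - 6 = 23. total_sold = 6
  Event 2 (restock 15): 23 + 15 = 38
  Event 3 (return 3): 38 + 3 = 41
  Event 4 (sale 13): sell min(13,41)=13. stock: 41 - 13 = 28. total_sold = 19
  Event 5 (sale 14): sell min(14,28)=14. stock: 28 - 14 = 14. total_sold = 33
  Event 6 (sale 13): sell min(13,14)=13. stock: 14 - 13 = 1. total_sold = 46
  Event 7 (adjust -10): 1 + -10 = 0 (clamped to 0)
  Event 8 (sale 6): sell min(6,0)=0. stock: 0 - 0 = 0. total_sold = 46
  Event 9 (sale 8): sell min(8,0)=0. stock: 0 - 0 = 0. total_sold = 46
  Event 10 (sale 16): sell min(16,0)=0. stock: 0 - 0 = 0. total_sold = 46
  Event 11 (sale 20): sell min(20,0)=0. stock: 0 - 0 = 0. total_sold = 46
  Event 12 (sale 1): sell min(1,0)=0. stock: 0 - 0 = 0. total_sold = 46
  Event 13 (sale 17): sell min(17,0)=0. stock: 0 - 0 = 0. total_sold = 46
  Event 14 (restock 19): 0 + 19 = 19
Final: stock = 19, total_sold = 46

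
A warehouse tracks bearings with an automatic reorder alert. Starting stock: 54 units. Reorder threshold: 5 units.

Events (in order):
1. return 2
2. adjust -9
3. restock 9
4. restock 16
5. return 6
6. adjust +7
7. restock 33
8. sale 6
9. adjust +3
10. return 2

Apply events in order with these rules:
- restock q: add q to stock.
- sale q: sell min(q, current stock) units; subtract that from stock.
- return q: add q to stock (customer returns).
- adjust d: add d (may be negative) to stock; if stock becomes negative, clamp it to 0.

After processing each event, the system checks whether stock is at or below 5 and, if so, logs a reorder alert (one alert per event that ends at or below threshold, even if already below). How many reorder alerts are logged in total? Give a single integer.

Processing events:
Start: stock = 54
  Event 1 (return 2): 54 + 2 = 56
  Event 2 (adjust -9): 56 + -9 = 47
  Event 3 (restock 9): 47 + 9 = 56
  Event 4 (restock 16): 56 + 16 = 72
  Event 5 (return 6): 72 + 6 = 78
  Event 6 (adjust +7): 78 + 7 = 85
  Event 7 (restock 33): 85 + 33 = 118
  Event 8 (sale 6): sell min(6,118)=6. stock: 118 - 6 = 112. total_sold = 6
  Event 9 (adjust +3): 112 + 3 = 115
  Event 10 (return 2): 115 + 2 = 117
Final: stock = 117, total_sold = 6

Checking against threshold 5:
  After event 1: stock=56 > 5
  After event 2: stock=47 > 5
  After event 3: stock=56 > 5
  After event 4: stock=72 > 5
  After event 5: stock=78 > 5
  After event 6: stock=85 > 5
  After event 7: stock=118 > 5
  After event 8: stock=112 > 5
  After event 9: stock=115 > 5
  After event 10: stock=117 > 5
Alert events: []. Count = 0

Answer: 0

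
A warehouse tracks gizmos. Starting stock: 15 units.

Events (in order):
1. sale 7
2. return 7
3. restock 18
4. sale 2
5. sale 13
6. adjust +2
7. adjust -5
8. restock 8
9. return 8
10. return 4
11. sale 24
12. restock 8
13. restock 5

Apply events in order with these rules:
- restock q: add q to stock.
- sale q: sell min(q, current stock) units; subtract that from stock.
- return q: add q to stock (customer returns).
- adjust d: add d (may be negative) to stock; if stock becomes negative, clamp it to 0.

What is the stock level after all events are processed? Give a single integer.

Answer: 24

Derivation:
Processing events:
Start: stock = 15
  Event 1 (sale 7): sell min(7,15)=7. stock: 15 - 7 = 8. total_sold = 7
  Event 2 (return 7): 8 + 7 = 15
  Event 3 (restock 18): 15 + 18 = 33
  Event 4 (sale 2): sell min(2,33)=2. stock: 33 - 2 = 31. total_sold = 9
  Event 5 (sale 13): sell min(13,31)=13. stock: 31 - 13 = 18. total_sold = 22
  Event 6 (adjust +2): 18 + 2 = 20
  Event 7 (adjust -5): 20 + -5 = 15
  Event 8 (restock 8): 15 + 8 = 23
  Event 9 (return 8): 23 + 8 = 31
  Event 10 (return 4): 31 + 4 = 35
  Event 11 (sale 24): sell min(24,35)=24. stock: 35 - 24 = 11. total_sold = 46
  Event 12 (restock 8): 11 + 8 = 19
  Event 13 (restock 5): 19 + 5 = 24
Final: stock = 24, total_sold = 46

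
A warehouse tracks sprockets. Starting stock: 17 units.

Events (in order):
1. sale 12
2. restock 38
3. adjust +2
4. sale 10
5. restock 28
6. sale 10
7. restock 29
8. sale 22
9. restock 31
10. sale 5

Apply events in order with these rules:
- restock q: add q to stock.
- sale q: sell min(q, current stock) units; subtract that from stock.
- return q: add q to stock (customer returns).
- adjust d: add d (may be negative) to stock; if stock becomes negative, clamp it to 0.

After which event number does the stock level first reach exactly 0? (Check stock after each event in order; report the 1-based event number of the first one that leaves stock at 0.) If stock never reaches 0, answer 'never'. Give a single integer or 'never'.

Processing events:
Start: stock = 17
  Event 1 (sale 12): sell min(12,17)=12. stock: 17 - 12 = 5. total_sold = 12
  Event 2 (restock 38): 5 + 38 = 43
  Event 3 (adjust +2): 43 + 2 = 45
  Event 4 (sale 10): sell min(10,45)=10. stock: 45 - 10 = 35. total_sold = 22
  Event 5 (restock 28): 35 + 28 = 63
  Event 6 (sale 10): sell min(10,63)=10. stock: 63 - 10 = 53. total_sold = 32
  Event 7 (restock 29): 53 + 29 = 82
  Event 8 (sale 22): sell min(22,82)=22. stock: 82 - 22 = 60. total_sold = 54
  Event 9 (restock 31): 60 + 31 = 91
  Event 10 (sale 5): sell min(5,91)=5. stock: 91 - 5 = 86. total_sold = 59
Final: stock = 86, total_sold = 59

Stock never reaches 0.

Answer: never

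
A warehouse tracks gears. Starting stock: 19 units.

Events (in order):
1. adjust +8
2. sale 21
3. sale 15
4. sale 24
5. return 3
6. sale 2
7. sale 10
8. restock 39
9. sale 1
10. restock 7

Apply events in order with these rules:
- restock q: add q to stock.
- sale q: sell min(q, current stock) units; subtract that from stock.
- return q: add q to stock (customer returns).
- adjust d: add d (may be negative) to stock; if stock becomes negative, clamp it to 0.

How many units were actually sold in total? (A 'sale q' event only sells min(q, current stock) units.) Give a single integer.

Processing events:
Start: stock = 19
  Event 1 (adjust +8): 19 + 8 = 27
  Event 2 (sale 21): sell min(21,27)=21. stock: 27 - 21 = 6. total_sold = 21
  Event 3 (sale 15): sell min(15,6)=6. stock: 6 - 6 = 0. total_sold = 27
  Event 4 (sale 24): sell min(24,0)=0. stock: 0 - 0 = 0. total_sold = 27
  Event 5 (return 3): 0 + 3 = 3
  Event 6 (sale 2): sell min(2,3)=2. stock: 3 - 2 = 1. total_sold = 29
  Event 7 (sale 10): sell min(10,1)=1. stock: 1 - 1 = 0. total_sold = 30
  Event 8 (restock 39): 0 + 39 = 39
  Event 9 (sale 1): sell min(1,39)=1. stock: 39 - 1 = 38. total_sold = 31
  Event 10 (restock 7): 38 + 7 = 45
Final: stock = 45, total_sold = 31

Answer: 31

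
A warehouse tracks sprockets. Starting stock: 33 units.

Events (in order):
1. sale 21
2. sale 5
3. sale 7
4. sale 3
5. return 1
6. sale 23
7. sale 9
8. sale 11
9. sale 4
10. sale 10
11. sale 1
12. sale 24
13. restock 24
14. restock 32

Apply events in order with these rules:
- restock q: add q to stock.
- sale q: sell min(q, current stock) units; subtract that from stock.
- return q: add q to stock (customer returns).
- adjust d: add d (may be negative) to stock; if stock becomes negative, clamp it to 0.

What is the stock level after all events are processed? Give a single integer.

Processing events:
Start: stock = 33
  Event 1 (sale 21): sell min(21,33)=21. stock: 33 - 21 = 12. total_sold = 21
  Event 2 (sale 5): sell min(5,12)=5. stock: 12 - 5 = 7. total_sold = 26
  Event 3 (sale 7): sell min(7,7)=7. stock: 7 - 7 = 0. total_sold = 33
  Event 4 (sale 3): sell min(3,0)=0. stock: 0 - 0 = 0. total_sold = 33
  Event 5 (return 1): 0 + 1 = 1
  Event 6 (sale 23): sell min(23,1)=1. stock: 1 - 1 = 0. total_sold = 34
  Event 7 (sale 9): sell min(9,0)=0. stock: 0 - 0 = 0. total_sold = 34
  Event 8 (sale 11): sell min(11,0)=0. stock: 0 - 0 = 0. total_sold = 34
  Event 9 (sale 4): sell min(4,0)=0. stock: 0 - 0 = 0. total_sold = 34
  Event 10 (sale 10): sell min(10,0)=0. stock: 0 - 0 = 0. total_sold = 34
  Event 11 (sale 1): sell min(1,0)=0. stock: 0 - 0 = 0. total_sold = 34
  Event 12 (sale 24): sell min(24,0)=0. stock: 0 - 0 = 0. total_sold = 34
  Event 13 (restock 24): 0 + 24 = 24
  Event 14 (restock 32): 24 + 32 = 56
Final: stock = 56, total_sold = 34

Answer: 56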